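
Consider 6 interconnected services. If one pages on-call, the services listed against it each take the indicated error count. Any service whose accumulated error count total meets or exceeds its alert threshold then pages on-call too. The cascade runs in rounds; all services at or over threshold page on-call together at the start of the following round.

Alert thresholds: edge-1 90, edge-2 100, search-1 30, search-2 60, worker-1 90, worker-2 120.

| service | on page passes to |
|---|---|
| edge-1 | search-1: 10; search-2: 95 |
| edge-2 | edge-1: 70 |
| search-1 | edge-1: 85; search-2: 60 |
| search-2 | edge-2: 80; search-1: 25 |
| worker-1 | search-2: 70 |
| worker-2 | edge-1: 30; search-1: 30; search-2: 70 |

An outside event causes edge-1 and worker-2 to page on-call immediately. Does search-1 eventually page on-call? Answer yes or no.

yes

Round 1 — edge-1, worker-2 page on-call (initial).
  search-1: +10+30 → 40 ≥ 30
  search-2: +95+70 → 165 ≥ 60
Round 2 — search-1, search-2 page on-call.
  edge-2: +80 → 80 < 100
No further pages.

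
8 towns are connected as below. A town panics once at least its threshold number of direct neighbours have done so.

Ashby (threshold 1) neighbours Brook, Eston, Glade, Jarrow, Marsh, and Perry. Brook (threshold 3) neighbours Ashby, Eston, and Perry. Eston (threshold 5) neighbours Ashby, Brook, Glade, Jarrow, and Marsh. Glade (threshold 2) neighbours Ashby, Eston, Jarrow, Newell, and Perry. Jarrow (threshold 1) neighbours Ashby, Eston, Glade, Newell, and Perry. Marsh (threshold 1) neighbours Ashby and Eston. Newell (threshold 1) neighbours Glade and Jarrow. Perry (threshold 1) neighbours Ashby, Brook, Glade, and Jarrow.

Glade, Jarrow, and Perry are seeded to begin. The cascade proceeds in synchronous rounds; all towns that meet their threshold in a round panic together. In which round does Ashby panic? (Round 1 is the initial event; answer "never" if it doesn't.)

2

Round 1 — Glade, Jarrow, Perry panic (initial).
Round 2 — checking thresholds:
  Ashby: 3 of 6 neighbours ≥ 1, panics.
  Brook: 1 of 3 neighbours < 3, holds.
  Eston: 2 of 5 neighbours < 5, holds.
  Newell: 2 of 2 neighbours ≥ 1, panics.
Round 3 — checking thresholds:
  Brook: 2 of 3 neighbours < 3, holds.
  Eston: 3 of 5 neighbours < 5, holds.
  Marsh: 1 of 2 neighbours ≥ 1, panics.
Round 4 — no new panics; cascade stops.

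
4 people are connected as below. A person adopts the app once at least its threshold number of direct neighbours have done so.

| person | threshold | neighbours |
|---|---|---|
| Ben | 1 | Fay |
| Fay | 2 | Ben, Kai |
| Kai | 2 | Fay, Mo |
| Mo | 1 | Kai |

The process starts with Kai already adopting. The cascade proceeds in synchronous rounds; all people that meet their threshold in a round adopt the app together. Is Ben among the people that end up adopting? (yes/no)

Round 1 — Kai adopts the app (initial).
Round 2 — checking thresholds:
  Fay: 1 of 2 neighbours < 2, below threshold.
  Mo: 1 of 1 neighbours ≥ 1, adopts the app.
Round 3 — no new adoptions; cascade stops.

no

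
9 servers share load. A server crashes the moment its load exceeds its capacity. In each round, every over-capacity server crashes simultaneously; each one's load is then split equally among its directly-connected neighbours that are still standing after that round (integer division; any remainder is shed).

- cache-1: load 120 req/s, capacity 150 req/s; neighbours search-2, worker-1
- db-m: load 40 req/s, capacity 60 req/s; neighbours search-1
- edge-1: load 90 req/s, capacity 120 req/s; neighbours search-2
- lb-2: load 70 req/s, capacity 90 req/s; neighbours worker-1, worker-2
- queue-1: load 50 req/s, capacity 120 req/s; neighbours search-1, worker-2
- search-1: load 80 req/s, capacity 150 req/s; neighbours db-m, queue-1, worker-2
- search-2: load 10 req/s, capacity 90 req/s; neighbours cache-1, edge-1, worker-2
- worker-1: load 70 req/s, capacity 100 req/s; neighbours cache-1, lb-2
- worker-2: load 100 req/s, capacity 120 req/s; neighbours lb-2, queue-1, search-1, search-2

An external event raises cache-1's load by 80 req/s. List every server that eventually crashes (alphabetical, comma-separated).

Round 1 — cache-1 at 200 > 150. cache-1 crashes.
  cache-1 sheds 200 req/s to search-2, worker-1: 100 each.
    search-2: 10+100 = 110 > 90
    worker-1: 70+100 = 170 > 100
Round 2 — search-2, worker-1 crash.
  search-2 sheds 110 req/s to edge-1, worker-2: 55 each.
    edge-1: 90+55 = 145 > 120
    worker-2: 100+55 = 155 > 120
  worker-1 sheds 170 req/s to lb-2: 170 each.
    lb-2: 70+170 = 240 > 90
Round 3 — edge-1, lb-2, worker-2 crash.
  edge-1 sheds 145 req/s: no online neighbours, lost.
  lb-2 sheds 240 req/s: no online neighbours, lost.
  worker-2 sheds 155 req/s to queue-1, search-1: 77 each (1 lost).
    queue-1: 50+77 = 127 > 120
    search-1: 80+77 = 157 > 150
Round 4 — queue-1, search-1 crash.
  queue-1 sheds 127 req/s: no online neighbours, lost.
  search-1 sheds 157 req/s to db-m: 157 each.
    db-m: 40+157 = 197 > 60
Round 5 — db-m crashes.
  db-m sheds 197 req/s: no online neighbours, lost.
No further crashes.

cache-1, db-m, edge-1, lb-2, queue-1, search-1, search-2, worker-1, worker-2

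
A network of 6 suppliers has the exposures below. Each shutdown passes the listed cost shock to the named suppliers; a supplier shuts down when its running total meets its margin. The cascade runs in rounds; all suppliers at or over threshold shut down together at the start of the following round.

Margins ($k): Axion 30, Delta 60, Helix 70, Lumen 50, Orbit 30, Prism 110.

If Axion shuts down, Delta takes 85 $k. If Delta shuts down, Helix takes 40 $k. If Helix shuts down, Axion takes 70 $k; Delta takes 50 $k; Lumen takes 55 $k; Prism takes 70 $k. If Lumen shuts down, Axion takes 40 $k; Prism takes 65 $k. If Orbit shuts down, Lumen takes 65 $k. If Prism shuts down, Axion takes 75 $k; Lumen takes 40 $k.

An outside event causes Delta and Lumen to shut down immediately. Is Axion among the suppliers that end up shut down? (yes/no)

Round 1 — Delta, Lumen shut down (initial).
  Axion: +40 → 40 ≥ 30
  Helix: +40 → 40 < 70
  Prism: +65 → 65 < 110
Round 2 — Axion shuts down.
No further shutdowns.

yes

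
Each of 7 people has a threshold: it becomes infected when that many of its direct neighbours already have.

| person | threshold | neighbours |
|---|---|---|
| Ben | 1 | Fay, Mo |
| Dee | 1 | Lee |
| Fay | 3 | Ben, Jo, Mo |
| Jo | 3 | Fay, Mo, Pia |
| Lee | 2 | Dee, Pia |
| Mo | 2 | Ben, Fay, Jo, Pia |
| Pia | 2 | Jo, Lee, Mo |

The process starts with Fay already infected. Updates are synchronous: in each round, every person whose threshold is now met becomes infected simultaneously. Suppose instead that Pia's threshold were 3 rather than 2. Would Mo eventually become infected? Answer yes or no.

With Pia's threshold at 3:
Round 1 — Fay becomes infected (initial).
Round 2 — checking thresholds:
  Ben: 1 of 2 neighbours ≥ 1, becomes infected.
  Jo: 1 of 3 neighbours < 3, holds.
  Mo: 1 of 4 neighbours < 2, holds.
Round 3 — checking thresholds:
  Jo: 1 of 3 neighbours < 3, holds.
  Mo: 2 of 4 neighbours ≥ 2, becomes infected.
Round 4 — no new infections; cascade stops.

yes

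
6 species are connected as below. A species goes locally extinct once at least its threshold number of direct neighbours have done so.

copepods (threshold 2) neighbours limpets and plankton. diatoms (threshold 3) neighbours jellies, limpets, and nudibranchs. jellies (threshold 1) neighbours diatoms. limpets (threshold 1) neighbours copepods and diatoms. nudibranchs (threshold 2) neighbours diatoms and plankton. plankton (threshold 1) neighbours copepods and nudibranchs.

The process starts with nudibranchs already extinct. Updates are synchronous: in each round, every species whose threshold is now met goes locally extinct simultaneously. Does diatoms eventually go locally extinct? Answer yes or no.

Round 1 — nudibranchs goes locally extinct (initial).
Round 2 — checking thresholds:
  diatoms: 1 of 3 neighbours < 3, below threshold.
  plankton: 1 of 2 neighbours ≥ 1, goes locally extinct.
Round 3 — no new extinctions; cascade stops.

no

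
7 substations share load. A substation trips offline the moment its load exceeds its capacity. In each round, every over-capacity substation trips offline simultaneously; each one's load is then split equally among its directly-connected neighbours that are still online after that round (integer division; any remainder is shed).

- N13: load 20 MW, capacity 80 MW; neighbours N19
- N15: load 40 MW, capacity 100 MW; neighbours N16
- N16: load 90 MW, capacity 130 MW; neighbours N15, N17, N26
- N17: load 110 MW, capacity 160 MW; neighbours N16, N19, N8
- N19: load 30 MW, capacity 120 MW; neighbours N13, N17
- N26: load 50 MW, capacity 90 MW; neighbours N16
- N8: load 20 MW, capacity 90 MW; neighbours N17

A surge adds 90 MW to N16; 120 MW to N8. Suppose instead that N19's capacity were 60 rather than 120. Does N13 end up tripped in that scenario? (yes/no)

With N19's capacity at 60:
Round 1 — N16 at 180 > 130; N8 at 140 > 90. N16, N8 trip offline.
  N16 sheds 180 MW to N15, N17, N26: 60 each.
    N15: 40+60 = 100 ≤ 100
    N17: 110+60 = 170 > 160
    N26: 50+60 = 110 > 90
  N8 sheds 140 MW to N17: 140 each.
    N17: 170+140 = 310 > 160
Round 2 — N17, N26 trip offline.
  N17 sheds 310 MW to N19: 310 each.
    N19: 30+310 = 340 > 60
  N26 sheds 110 MW: no online neighbours, lost.
Round 3 — N19 trips offline.
  N19 sheds 340 MW to N13: 340 each.
    N13: 20+340 = 360 > 80
Round 4 — N13 trips offline.
  N13 sheds 360 MW: no online neighbours, lost.
No further trips.

yes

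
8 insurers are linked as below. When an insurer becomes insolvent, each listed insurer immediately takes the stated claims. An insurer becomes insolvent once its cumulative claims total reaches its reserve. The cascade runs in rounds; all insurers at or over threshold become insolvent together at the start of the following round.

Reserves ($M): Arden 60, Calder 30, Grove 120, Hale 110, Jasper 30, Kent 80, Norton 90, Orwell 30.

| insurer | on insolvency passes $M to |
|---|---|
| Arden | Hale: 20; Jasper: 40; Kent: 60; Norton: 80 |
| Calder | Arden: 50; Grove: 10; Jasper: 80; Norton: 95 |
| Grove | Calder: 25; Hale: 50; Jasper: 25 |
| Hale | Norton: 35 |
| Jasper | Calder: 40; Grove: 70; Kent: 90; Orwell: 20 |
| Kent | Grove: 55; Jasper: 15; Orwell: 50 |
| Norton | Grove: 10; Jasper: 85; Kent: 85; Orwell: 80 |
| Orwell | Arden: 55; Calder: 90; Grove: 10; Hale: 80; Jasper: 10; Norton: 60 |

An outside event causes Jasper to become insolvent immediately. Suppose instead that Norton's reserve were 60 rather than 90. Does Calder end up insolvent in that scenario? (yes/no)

With Norton's reserve at 60:
Round 1 — Jasper becomes insolvent (initial).
  Calder: +40 → 40 ≥ 30
  Grove: +70 → 70 < 120
  Kent: +90 → 90 ≥ 80
  Orwell: +20 → 20 < 30
Round 2 — Calder, Kent become insolvent.
  Arden: +50 → 50 < 60
  Grove: +10+55 → 135 ≥ 120
  Norton: +95 → 95 ≥ 60
  Orwell: +50 → 70 ≥ 30
Round 3 — Grove, Norton, Orwell become insolvent.
  Arden: +55 → 105 ≥ 60
  Hale: +50+80 → 130 ≥ 110
Round 4 — Arden, Hale become insolvent.
No further insolvencies.

yes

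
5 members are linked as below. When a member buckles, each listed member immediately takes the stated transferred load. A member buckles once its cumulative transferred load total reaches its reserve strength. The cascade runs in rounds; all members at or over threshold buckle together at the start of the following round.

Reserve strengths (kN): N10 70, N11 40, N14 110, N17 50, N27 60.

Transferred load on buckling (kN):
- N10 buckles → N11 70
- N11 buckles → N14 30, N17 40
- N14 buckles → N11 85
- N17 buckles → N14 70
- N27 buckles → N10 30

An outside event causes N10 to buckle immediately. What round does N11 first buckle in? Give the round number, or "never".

2

Round 1 — N10 buckles (initial).
  N11: +70 → 70 ≥ 40
Round 2 — N11 buckles.
  N14: +30 → 30 < 110
  N17: +40 → 40 < 50
No further bucklings.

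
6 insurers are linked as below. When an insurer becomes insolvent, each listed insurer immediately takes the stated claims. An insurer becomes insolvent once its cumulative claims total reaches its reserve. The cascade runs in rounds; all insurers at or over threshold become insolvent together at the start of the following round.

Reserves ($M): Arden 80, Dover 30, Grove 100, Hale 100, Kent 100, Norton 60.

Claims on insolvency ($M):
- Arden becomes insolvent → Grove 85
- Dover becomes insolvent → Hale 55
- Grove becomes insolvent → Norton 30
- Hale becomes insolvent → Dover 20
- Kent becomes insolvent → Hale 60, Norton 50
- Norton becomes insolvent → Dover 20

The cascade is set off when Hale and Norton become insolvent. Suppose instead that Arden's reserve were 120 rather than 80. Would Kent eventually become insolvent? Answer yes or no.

With Arden's reserve at 120:
Round 1 — Hale, Norton become insolvent (initial).
  Dover: +20+20 → 40 ≥ 30
Round 2 — Dover becomes insolvent.
No further insolvencies.

no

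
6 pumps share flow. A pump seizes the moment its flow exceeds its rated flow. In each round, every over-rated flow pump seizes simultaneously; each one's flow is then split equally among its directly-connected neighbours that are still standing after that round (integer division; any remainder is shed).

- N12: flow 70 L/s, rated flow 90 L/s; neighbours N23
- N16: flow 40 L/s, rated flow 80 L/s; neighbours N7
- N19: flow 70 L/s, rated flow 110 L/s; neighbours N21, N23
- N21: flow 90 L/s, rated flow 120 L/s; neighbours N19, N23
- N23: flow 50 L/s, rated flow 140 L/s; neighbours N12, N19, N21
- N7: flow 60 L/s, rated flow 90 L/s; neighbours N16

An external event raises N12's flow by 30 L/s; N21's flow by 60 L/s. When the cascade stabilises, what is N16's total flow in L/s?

40

Round 1 — N12 at 100 > 90; N21 at 150 > 120. N12, N21 seize.
  N12 sheds 100 L/s to N23: 100 each.
    N23: 50+100 = 150 > 140
  N21 sheds 150 L/s to N19, N23: 75 each.
    N19: 70+75 = 145 > 110
    N23: 150+75 = 225 > 140
Round 2 — N19, N23 seize.
  N19 sheds 145 L/s: no online neighbours, lost.
  N23 sheds 225 L/s: no online neighbours, lost.
No further seizures.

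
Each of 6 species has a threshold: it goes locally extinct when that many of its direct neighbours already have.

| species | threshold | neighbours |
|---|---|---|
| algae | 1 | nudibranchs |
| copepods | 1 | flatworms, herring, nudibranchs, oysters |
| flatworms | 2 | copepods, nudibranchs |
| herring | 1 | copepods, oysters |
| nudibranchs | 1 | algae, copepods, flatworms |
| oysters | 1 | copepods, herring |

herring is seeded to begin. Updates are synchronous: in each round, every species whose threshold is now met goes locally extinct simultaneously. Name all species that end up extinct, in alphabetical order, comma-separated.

algae, copepods, flatworms, herring, nudibranchs, oysters

Round 1 — herring goes locally extinct (initial).
Round 2 — checking thresholds:
  copepods: 1 of 4 neighbours ≥ 1, goes locally extinct.
  oysters: 1 of 2 neighbours ≥ 1, goes locally extinct.
Round 3 — checking thresholds:
  flatworms: 1 of 2 neighbours < 2, holds.
  nudibranchs: 1 of 3 neighbours ≥ 1, goes locally extinct.
Round 4 — checking thresholds:
  algae: 1 of 1 neighbours ≥ 1, goes locally extinct.
  flatworms: 2 of 2 neighbours ≥ 2, goes locally extinct.
Round 5 — no new extinctions; cascade stops.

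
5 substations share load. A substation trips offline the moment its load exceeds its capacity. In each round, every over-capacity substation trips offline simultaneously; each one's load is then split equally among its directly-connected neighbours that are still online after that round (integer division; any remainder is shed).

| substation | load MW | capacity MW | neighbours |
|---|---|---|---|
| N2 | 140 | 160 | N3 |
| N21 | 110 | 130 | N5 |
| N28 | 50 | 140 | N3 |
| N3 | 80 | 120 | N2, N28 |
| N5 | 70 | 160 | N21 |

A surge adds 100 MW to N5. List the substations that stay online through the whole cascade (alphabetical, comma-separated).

N2, N28, N3

Round 1 — N5 at 170 > 160. N5 trips offline.
  N5 sheds 170 MW to N21: 170 each.
    N21: 110+170 = 280 > 130
Round 2 — N21 trips offline.
  N21 sheds 280 MW: no online neighbours, lost.
No further trips.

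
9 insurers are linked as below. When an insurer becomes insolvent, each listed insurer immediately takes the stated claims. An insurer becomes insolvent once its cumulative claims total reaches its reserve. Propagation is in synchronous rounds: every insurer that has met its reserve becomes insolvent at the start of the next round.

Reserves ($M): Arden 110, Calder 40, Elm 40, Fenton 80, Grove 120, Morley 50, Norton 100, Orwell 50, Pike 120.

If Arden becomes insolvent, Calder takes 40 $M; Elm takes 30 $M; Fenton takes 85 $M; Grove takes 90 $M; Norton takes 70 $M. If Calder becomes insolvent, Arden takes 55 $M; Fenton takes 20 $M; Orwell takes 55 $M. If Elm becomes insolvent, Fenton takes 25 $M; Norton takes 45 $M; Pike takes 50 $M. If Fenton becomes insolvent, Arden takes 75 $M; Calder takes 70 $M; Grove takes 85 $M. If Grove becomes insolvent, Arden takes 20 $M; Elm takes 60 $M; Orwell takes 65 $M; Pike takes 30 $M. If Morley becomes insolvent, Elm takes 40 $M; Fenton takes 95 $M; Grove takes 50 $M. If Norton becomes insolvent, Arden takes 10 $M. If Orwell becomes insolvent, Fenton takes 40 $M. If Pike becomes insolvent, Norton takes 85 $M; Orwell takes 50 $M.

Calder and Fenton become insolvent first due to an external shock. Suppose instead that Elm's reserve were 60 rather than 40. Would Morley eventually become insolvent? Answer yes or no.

no

With Elm's reserve at 60:
Round 1 — Calder, Fenton become insolvent (initial).
  Arden: +55+75 → 130 ≥ 110
  Grove: +85 → 85 < 120
  Orwell: +55 → 55 ≥ 50
Round 2 — Arden, Orwell become insolvent.
  Elm: +30 → 30 < 60
  Grove: +90 → 175 ≥ 120
  Norton: +70 → 70 < 100
Round 3 — Grove becomes insolvent.
  Elm: +60 → 90 ≥ 60
  Pike: +30 → 30 < 120
Round 4 — Elm becomes insolvent.
  Norton: +45 → 115 ≥ 100
  Pike: +50 → 80 < 120
Round 5 — Norton becomes insolvent.
No further insolvencies.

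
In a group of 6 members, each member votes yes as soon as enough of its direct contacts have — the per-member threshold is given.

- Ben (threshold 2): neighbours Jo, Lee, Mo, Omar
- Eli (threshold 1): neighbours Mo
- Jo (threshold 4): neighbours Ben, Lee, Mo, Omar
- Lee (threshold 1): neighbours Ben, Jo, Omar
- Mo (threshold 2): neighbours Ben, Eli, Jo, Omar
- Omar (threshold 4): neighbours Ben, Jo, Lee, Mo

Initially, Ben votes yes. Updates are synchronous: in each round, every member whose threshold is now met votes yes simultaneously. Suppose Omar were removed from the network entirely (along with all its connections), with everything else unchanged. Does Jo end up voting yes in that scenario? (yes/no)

With Omar removed:
Round 1 — Ben votes yes (initial).
Round 2 — checking thresholds:
  Jo: 1 of 3 neighbours < 4, holds.
  Lee: 1 of 2 neighbours ≥ 1, votes yes.
  Mo: 1 of 3 neighbours < 2, holds.
Round 3 — no new yes votes; cascade stops.

no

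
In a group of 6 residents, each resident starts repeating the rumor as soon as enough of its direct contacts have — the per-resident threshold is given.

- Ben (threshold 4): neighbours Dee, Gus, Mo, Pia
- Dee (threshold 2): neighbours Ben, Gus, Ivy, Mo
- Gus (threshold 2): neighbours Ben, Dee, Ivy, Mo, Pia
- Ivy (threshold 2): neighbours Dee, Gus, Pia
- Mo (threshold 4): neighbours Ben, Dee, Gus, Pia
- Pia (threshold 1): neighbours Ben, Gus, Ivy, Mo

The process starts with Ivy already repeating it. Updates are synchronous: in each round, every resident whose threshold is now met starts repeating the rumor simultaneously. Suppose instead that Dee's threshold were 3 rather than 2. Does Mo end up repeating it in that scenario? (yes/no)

no

With Dee's threshold at 3:
Round 1 — Ivy starts repeating the rumor (initial).
Round 2 — checking thresholds:
  Dee: 1 of 4 neighbours < 3, not yet.
  Gus: 1 of 5 neighbours < 2, not yet.
  Pia: 1 of 4 neighbours ≥ 1, starts repeating the rumor.
Round 3 — checking thresholds:
  Ben: 1 of 4 neighbours < 4, not yet.
  Dee: 1 of 4 neighbours < 3, not yet.
  Gus: 2 of 5 neighbours ≥ 2, starts repeating the rumor.
  Mo: 1 of 4 neighbours < 4, not yet.
Round 4 — no new spreads; cascade stops.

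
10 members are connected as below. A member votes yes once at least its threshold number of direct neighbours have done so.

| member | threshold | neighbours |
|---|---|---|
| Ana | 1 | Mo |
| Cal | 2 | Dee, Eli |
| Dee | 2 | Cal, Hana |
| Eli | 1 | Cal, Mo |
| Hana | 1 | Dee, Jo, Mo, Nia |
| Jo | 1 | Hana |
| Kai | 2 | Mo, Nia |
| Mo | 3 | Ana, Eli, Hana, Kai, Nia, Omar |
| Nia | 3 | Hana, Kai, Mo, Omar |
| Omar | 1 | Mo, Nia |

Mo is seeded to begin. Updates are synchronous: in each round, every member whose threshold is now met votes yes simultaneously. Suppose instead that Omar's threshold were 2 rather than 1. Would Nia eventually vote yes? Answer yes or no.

no

With Omar's threshold at 2:
Round 1 — Mo votes yes (initial).
Round 2 — checking thresholds:
  Ana: 1 of 1 neighbours ≥ 1, votes yes.
  Eli: 1 of 2 neighbours ≥ 1, votes yes.
  Hana: 1 of 4 neighbours ≥ 1, votes yes.
  Kai: 1 of 2 neighbours < 2, not yet.
  Nia: 1 of 4 neighbours < 3, not yet.
  Omar: 1 of 2 neighbours < 2, not yet.
Round 3 — checking thresholds:
  Cal: 1 of 2 neighbours < 2, not yet.
  Dee: 1 of 2 neighbours < 2, not yet.
  Jo: 1 of 1 neighbours ≥ 1, votes yes.
  Kai: 1 of 2 neighbours < 2, not yet.
  Nia: 2 of 4 neighbours < 3, not yet.
  Omar: 1 of 2 neighbours < 2, not yet.
Round 4 — no new yes votes; cascade stops.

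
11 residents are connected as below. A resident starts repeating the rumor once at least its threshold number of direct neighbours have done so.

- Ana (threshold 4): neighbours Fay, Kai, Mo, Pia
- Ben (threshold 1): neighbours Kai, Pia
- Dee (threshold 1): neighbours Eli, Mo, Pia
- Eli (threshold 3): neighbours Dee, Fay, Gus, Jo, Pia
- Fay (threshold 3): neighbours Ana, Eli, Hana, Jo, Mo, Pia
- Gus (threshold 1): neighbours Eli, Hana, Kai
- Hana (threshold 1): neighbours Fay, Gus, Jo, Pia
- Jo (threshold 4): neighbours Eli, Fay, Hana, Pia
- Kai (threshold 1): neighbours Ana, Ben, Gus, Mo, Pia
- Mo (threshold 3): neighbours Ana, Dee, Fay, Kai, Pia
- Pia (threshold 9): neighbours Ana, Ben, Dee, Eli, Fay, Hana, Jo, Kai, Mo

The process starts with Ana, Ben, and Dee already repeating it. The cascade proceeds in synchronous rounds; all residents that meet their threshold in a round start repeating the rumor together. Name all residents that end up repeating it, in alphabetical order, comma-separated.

Ana, Ben, Dee, Eli, Fay, Gus, Hana, Kai, Mo

Round 1 — Ana, Ben, Dee start repeating the rumor (initial).
Round 2 — checking thresholds:
  Eli: 1 of 5 neighbours < 3, not yet.
  Fay: 1 of 6 neighbours < 3, not yet.
  Kai: 2 of 5 neighbours ≥ 1, starts repeating the rumor.
  Mo: 2 of 5 neighbours < 3, not yet.
  Pia: 3 of 9 neighbours < 9, not yet.
Round 3 — checking thresholds:
  Eli: 1 of 5 neighbours < 3, not yet.
  Fay: 1 of 6 neighbours < 3, not yet.
  Gus: 1 of 3 neighbours ≥ 1, starts repeating the rumor.
  Mo: 3 of 5 neighbours ≥ 3, starts repeating the rumor.
  Pia: 4 of 9 neighbours < 9, not yet.
Round 4 — checking thresholds:
  Eli: 2 of 5 neighbours < 3, not yet.
  Fay: 2 of 6 neighbours < 3, not yet.
  Hana: 1 of 4 neighbours ≥ 1, starts repeating the rumor.
  Pia: 5 of 9 neighbours < 9, not yet.
Round 5 — checking thresholds:
  Eli: 2 of 5 neighbours < 3, not yet.
  Fay: 3 of 6 neighbours ≥ 3, starts repeating the rumor.
  Jo: 1 of 4 neighbours < 4, not yet.
  Pia: 6 of 9 neighbours < 9, not yet.
Round 6 — checking thresholds:
  Eli: 3 of 5 neighbours ≥ 3, starts repeating the rumor.
  Jo: 2 of 4 neighbours < 4, not yet.
  Pia: 7 of 9 neighbours < 9, not yet.
Round 7 — no new spreads; cascade stops.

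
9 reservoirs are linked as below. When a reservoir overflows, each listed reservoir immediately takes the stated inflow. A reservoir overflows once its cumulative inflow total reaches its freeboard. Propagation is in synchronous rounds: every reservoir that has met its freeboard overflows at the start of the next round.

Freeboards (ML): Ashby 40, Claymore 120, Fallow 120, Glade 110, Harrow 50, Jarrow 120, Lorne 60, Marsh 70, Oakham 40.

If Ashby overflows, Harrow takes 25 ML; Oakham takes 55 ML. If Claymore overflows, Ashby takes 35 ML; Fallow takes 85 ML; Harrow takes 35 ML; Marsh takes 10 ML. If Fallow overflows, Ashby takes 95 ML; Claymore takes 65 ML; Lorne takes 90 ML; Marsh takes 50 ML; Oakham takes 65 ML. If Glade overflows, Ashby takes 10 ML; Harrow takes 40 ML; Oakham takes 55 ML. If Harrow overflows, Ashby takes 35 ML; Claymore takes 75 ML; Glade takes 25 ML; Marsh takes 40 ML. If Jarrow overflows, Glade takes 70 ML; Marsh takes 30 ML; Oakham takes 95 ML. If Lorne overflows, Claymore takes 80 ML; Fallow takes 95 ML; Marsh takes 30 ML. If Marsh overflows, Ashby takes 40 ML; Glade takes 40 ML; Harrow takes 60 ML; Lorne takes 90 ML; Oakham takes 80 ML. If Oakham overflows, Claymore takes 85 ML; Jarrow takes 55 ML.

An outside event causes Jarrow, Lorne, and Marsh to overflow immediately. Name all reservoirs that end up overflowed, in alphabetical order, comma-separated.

Ashby, Claymore, Fallow, Glade, Harrow, Jarrow, Lorne, Marsh, Oakham

Round 1 — Jarrow, Lorne, Marsh overflow (initial).
  Ashby: +40 → 40 ≥ 40
  Claymore: +80 → 80 < 120
  Fallow: +95 → 95 < 120
  Glade: +70+40 → 110 ≥ 110
  Harrow: +60 → 60 ≥ 50
  Oakham: +95+80 → 175 ≥ 40
Round 2 — Ashby, Glade, Harrow, Oakham overflow.
  Claymore: +75+85 → 240 ≥ 120
Round 3 — Claymore overflows.
  Fallow: +85 → 180 ≥ 120
Round 4 — Fallow overflows.
No further overflows.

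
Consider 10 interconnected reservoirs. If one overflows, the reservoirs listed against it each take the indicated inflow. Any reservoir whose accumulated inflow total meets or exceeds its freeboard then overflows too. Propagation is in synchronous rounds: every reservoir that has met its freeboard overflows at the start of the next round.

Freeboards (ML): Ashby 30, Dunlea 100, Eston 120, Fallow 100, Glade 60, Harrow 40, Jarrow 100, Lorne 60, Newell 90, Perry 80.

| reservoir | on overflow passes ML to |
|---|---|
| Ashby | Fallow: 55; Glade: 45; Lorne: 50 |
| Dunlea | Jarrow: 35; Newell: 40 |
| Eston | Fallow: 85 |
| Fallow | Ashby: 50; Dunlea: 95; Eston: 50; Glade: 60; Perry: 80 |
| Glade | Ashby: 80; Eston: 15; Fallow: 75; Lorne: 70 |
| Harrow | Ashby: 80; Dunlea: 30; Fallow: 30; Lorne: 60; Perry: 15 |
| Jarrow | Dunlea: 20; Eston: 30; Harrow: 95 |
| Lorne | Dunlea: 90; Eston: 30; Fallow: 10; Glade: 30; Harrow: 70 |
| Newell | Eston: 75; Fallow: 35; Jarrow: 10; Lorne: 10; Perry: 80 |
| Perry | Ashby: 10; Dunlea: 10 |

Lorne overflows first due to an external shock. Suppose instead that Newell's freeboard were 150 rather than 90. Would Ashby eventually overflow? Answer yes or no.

With Newell's freeboard at 150:
Round 1 — Lorne overflows (initial).
  Dunlea: +90 → 90 < 100
  Eston: +30 → 30 < 120
  Fallow: +10 → 10 < 100
  Glade: +30 → 30 < 60
  Harrow: +70 → 70 ≥ 40
Round 2 — Harrow overflows.
  Ashby: +80 → 80 ≥ 30
  Dunlea: +30 → 120 ≥ 100
  Fallow: +30 → 40 < 100
  Perry: +15 → 15 < 80
Round 3 — Ashby, Dunlea overflow.
  Fallow: +55 → 95 < 100
  Glade: +45 → 75 ≥ 60
  Jarrow: +35 → 35 < 100
  Newell: +40 → 40 < 150
Round 4 — Glade overflows.
  Eston: +15 → 45 < 120
  Fallow: +75 → 170 ≥ 100
Round 5 — Fallow overflows.
  Eston: +50 → 95 < 120
  Perry: +80 → 95 ≥ 80
Round 6 — Perry overflows.
No further overflows.

yes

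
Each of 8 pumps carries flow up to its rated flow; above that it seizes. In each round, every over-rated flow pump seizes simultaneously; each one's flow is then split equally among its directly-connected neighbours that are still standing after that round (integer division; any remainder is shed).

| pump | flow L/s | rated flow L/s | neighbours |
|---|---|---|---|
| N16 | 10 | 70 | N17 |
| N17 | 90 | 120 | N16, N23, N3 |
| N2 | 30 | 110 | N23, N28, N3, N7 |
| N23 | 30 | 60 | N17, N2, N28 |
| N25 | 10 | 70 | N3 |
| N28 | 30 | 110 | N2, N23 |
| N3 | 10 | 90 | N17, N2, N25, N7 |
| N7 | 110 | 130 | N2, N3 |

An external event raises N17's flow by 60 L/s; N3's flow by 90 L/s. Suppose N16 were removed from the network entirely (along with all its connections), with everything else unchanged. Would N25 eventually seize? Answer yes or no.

With N16 removed:
Round 1 — N17 at 150 > 120; N3 at 100 > 90. N17, N3 seize.
  N17 sheds 150 L/s to N23: 150 each.
    N23: 30+150 = 180 > 60
  N3 sheds 100 L/s to N2, N25, N7: 33 each (1 lost).
    N2: 30+33 = 63 ≤ 110
    N25: 10+33 = 43 ≤ 70
    N7: 110+33 = 143 > 130
Round 2 — N23, N7 seize.
  N23 sheds 180 L/s to N2, N28: 90 each.
    N2: 63+90 = 153 > 110
    N28: 30+90 = 120 > 110
  N7 sheds 143 L/s to N2: 143 each.
    N2: 153+143 = 296 > 110
Round 3 — N2, N28 seize.
  N2 sheds 296 L/s: no online neighbours, lost.
  N28 sheds 120 L/s: no online neighbours, lost.
No further seizures.

no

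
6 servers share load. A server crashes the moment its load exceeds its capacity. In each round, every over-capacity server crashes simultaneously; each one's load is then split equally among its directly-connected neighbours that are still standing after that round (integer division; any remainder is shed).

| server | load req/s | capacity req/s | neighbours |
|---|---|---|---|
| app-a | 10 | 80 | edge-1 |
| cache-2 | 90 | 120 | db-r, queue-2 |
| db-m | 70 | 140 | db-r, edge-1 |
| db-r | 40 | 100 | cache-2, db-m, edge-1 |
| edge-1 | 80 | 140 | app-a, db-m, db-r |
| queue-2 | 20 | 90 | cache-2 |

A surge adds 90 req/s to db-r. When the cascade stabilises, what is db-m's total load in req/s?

Round 1 — db-r at 130 > 100. db-r crashes.
  db-r sheds 130 req/s to cache-2, db-m, edge-1: 43 each (1 lost).
    cache-2: 90+43 = 133 > 120
    db-m: 70+43 = 113 ≤ 140
    edge-1: 80+43 = 123 ≤ 140
Round 2 — cache-2 crashes.
  cache-2 sheds 133 req/s to queue-2: 133 each.
    queue-2: 20+133 = 153 > 90
Round 3 — queue-2 crashes.
  queue-2 sheds 153 req/s: no online neighbours, lost.
No further crashes.

113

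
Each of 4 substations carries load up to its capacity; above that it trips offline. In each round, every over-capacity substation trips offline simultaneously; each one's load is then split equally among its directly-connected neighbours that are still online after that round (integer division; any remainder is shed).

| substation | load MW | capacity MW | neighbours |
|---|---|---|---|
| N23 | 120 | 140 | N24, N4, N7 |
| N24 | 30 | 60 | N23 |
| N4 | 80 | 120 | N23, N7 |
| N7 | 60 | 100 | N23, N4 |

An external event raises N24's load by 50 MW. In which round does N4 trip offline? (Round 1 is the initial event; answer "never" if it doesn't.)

3

Round 1 — N24 at 80 > 60. N24 trips offline.
  N24 sheds 80 MW to N23: 80 each.
    N23: 120+80 = 200 > 140
Round 2 — N23 trips offline.
  N23 sheds 200 MW to N4, N7: 100 each.
    N4: 80+100 = 180 > 120
    N7: 60+100 = 160 > 100
Round 3 — N4, N7 trip offline.
  N4 sheds 180 MW: no online neighbours, lost.
  N7 sheds 160 MW: no online neighbours, lost.
No further trips.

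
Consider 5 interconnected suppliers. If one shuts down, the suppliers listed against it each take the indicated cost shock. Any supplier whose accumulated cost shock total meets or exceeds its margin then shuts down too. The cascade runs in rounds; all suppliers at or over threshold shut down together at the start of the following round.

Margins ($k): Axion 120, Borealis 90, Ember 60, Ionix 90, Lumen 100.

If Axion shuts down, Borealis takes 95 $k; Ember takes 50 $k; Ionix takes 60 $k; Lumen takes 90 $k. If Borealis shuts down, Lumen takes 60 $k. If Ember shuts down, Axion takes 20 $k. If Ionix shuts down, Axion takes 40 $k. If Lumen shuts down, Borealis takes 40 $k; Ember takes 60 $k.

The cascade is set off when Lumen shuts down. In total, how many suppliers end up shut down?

2

Round 1 — Lumen shuts down (initial).
  Borealis: +40 → 40 < 90
  Ember: +60 → 60 ≥ 60
Round 2 — Ember shuts down.
  Axion: +20 → 20 < 120
No further shutdowns.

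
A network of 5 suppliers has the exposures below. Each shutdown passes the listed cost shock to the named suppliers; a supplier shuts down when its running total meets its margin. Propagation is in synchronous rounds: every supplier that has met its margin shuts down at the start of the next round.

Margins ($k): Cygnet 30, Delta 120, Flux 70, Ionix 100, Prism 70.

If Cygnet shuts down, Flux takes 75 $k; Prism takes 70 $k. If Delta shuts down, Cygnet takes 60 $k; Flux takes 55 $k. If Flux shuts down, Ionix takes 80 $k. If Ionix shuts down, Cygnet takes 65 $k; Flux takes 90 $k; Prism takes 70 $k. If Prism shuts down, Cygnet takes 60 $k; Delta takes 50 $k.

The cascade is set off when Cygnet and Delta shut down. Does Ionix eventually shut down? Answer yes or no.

no

Round 1 — Cygnet, Delta shut down (initial).
  Flux: +75+55 → 130 ≥ 70
  Prism: +70 → 70 ≥ 70
Round 2 — Flux, Prism shut down.
  Ionix: +80 → 80 < 100
No further shutdowns.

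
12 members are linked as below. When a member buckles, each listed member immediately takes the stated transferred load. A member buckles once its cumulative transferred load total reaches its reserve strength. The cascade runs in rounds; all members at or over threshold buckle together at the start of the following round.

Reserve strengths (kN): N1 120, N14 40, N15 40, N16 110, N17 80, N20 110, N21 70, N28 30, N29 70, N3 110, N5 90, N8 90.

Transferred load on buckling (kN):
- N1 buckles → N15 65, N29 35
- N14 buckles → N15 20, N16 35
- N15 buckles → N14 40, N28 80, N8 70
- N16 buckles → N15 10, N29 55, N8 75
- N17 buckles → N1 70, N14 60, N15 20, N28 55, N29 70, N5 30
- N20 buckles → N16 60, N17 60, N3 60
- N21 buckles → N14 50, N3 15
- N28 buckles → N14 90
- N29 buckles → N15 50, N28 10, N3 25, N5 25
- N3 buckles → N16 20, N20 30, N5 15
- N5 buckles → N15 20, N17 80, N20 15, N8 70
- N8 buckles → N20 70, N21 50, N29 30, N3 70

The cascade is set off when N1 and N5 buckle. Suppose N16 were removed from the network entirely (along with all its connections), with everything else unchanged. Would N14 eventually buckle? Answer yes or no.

With N16 removed:
Round 1 — N1, N5 buckle (initial).
  N15: +65+20 → 85 ≥ 40
  N17: +80 → 80 ≥ 80
  N20: +15 → 15 < 110
  N29: +35 → 35 < 70
  N8: +70 → 70 < 90
Round 2 — N15, N17 buckle.
  N14: +40+60 → 100 ≥ 40
  N28: +80+55 → 135 ≥ 30
  N29: +70 → 105 ≥ 70
  N8: +70 → 140 ≥ 90
Round 3 — N14, N28, N29, N8 buckle.
  N20: +70 → 85 < 110
  N21: +50 → 50 < 70
  N3: +25+70 → 95 < 110
No further bucklings.

yes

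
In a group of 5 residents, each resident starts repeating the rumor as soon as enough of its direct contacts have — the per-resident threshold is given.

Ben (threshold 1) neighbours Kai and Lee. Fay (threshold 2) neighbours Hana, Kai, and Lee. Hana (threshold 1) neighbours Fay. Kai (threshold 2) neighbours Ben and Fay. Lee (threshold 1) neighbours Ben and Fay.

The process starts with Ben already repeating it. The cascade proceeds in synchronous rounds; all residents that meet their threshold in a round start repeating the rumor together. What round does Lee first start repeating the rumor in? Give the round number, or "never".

Round 1 — Ben starts repeating the rumor (initial).
Round 2 — checking thresholds:
  Kai: 1 of 2 neighbours < 2, below threshold.
  Lee: 1 of 2 neighbours ≥ 1, starts repeating the rumor.
Round 3 — no new spreads; cascade stops.

2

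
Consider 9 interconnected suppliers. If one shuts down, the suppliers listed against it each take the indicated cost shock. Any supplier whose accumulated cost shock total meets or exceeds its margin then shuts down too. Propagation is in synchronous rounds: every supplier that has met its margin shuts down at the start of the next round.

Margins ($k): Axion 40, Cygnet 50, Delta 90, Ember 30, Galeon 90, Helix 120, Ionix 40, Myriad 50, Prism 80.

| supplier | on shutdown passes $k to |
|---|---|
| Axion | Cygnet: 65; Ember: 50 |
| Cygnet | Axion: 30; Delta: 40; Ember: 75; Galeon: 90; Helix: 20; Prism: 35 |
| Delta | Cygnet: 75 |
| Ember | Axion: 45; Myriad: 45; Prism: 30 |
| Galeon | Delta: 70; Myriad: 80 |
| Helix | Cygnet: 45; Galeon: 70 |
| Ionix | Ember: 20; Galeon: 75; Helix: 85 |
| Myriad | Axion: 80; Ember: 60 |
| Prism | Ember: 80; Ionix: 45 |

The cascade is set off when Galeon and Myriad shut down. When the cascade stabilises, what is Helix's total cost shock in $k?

20

Round 1 — Galeon, Myriad shut down (initial).
  Axion: +80 → 80 ≥ 40
  Delta: +70 → 70 < 90
  Ember: +60 → 60 ≥ 30
Round 2 — Axion, Ember shut down.
  Cygnet: +65 → 65 ≥ 50
  Prism: +30 → 30 < 80
Round 3 — Cygnet shuts down.
  Delta: +40 → 110 ≥ 90
  Helix: +20 → 20 < 120
  Prism: +35 → 65 < 80
Round 4 — Delta shuts down.
No further shutdowns.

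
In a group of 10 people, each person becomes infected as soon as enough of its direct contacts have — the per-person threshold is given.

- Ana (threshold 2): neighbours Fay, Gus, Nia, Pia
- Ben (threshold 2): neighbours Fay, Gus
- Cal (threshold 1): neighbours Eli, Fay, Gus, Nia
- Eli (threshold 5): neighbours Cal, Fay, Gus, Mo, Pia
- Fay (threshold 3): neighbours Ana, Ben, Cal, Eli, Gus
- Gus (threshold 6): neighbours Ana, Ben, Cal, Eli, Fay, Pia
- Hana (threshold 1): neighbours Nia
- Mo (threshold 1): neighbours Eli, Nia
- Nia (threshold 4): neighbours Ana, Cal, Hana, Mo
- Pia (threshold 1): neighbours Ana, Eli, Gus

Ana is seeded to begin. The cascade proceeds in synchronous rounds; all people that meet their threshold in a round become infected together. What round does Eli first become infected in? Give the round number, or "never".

never

Round 1 — Ana becomes infected (initial).
Round 2 — checking thresholds:
  Fay: 1 of 5 neighbours < 3, below threshold.
  Gus: 1 of 6 neighbours < 6, below threshold.
  Nia: 1 of 4 neighbours < 4, below threshold.
  Pia: 1 of 3 neighbours ≥ 1, becomes infected.
Round 3 — no new infections; cascade stops.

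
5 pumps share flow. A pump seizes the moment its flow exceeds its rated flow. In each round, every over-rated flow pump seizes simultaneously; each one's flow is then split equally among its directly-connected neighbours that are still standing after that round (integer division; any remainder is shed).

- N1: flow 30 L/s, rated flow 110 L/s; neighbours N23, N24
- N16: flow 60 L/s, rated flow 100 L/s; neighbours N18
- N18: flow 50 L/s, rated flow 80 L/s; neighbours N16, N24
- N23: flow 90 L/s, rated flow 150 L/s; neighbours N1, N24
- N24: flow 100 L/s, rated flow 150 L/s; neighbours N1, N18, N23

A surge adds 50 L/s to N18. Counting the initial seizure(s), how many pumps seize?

Round 1 — N18 at 100 > 80. N18 seizes.
  N18 sheds 100 L/s to N16, N24: 50 each.
    N16: 60+50 = 110 > 100
    N24: 100+50 = 150 ≤ 150
Round 2 — N16 seizes.
  N16 sheds 110 L/s: no online neighbours, lost.
No further seizures.

2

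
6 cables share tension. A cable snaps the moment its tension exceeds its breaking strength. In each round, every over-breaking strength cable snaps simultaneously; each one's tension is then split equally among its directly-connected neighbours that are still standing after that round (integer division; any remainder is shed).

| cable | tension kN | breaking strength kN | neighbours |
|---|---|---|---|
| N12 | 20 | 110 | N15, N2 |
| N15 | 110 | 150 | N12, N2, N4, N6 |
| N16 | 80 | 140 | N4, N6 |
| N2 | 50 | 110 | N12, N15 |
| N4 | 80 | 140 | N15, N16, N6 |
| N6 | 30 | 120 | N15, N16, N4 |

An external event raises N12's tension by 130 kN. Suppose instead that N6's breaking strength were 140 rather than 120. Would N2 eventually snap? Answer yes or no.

With N6's breaking strength at 140:
Round 1 — N12 at 150 > 110. N12 snaps.
  N12 sheds 150 kN to N15, N2: 75 each.
    N15: 110+75 = 185 > 150
    N2: 50+75 = 125 > 110
Round 2 — N15, N2 snap.
  N15 sheds 185 kN to N4, N6: 92 each (1 lost).
    N4: 80+92 = 172 > 140
    N6: 30+92 = 122 ≤ 140
  N2 sheds 125 kN: no online neighbours, lost.
Round 3 — N4 snaps.
  N4 sheds 172 kN to N16, N6: 86 each.
    N16: 80+86 = 166 > 140
    N6: 122+86 = 208 > 140
Round 4 — N16, N6 snap.
  N16 sheds 166 kN: no online neighbours, lost.
  N6 sheds 208 kN: no online neighbours, lost.
No further breaks.

yes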